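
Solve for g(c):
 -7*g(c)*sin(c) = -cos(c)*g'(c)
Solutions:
 g(c) = C1/cos(c)^7


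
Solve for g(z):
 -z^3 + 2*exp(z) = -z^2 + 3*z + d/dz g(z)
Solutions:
 g(z) = C1 - z^4/4 + z^3/3 - 3*z^2/2 + 2*exp(z)


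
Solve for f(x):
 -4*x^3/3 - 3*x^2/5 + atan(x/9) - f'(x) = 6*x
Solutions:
 f(x) = C1 - x^4/3 - x^3/5 - 3*x^2 + x*atan(x/9) - 9*log(x^2 + 81)/2


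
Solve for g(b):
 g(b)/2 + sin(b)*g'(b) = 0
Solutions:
 g(b) = C1*(cos(b) + 1)^(1/4)/(cos(b) - 1)^(1/4)


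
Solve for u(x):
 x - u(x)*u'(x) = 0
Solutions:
 u(x) = -sqrt(C1 + x^2)
 u(x) = sqrt(C1 + x^2)


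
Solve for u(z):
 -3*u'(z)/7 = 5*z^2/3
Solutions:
 u(z) = C1 - 35*z^3/27


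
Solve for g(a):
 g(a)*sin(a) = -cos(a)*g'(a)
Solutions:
 g(a) = C1*cos(a)


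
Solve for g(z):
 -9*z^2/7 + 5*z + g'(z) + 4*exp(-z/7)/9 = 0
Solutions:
 g(z) = C1 + 3*z^3/7 - 5*z^2/2 + 28*exp(-z/7)/9


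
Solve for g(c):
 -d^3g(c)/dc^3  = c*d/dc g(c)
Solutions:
 g(c) = C1 + Integral(C2*airyai(-c) + C3*airybi(-c), c)


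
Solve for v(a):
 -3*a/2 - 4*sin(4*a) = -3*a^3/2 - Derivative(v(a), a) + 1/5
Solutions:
 v(a) = C1 - 3*a^4/8 + 3*a^2/4 + a/5 - cos(4*a)


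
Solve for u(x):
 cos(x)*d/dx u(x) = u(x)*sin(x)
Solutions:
 u(x) = C1/cos(x)


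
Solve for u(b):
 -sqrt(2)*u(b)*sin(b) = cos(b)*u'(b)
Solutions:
 u(b) = C1*cos(b)^(sqrt(2))


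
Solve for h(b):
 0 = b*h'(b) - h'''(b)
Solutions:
 h(b) = C1 + Integral(C2*airyai(b) + C3*airybi(b), b)


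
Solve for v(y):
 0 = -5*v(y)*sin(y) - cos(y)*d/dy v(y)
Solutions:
 v(y) = C1*cos(y)^5


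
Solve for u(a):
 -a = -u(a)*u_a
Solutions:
 u(a) = -sqrt(C1 + a^2)
 u(a) = sqrt(C1 + a^2)


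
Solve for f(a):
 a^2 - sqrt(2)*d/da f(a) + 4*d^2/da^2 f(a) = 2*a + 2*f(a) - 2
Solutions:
 f(a) = C1*exp(a*(sqrt(2) + sqrt(34))/8) + C2*exp(a*(-sqrt(34) + sqrt(2))/8) + a^2/2 - a - sqrt(2)*a/2 + sqrt(2)/2 + 7/2


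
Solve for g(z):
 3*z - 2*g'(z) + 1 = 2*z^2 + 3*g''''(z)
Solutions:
 g(z) = C1 + C4*exp(-2^(1/3)*3^(2/3)*z/3) - z^3/3 + 3*z^2/4 + z/2 + (C2*sin(2^(1/3)*3^(1/6)*z/2) + C3*cos(2^(1/3)*3^(1/6)*z/2))*exp(2^(1/3)*3^(2/3)*z/6)


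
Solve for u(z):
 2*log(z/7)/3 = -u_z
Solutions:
 u(z) = C1 - 2*z*log(z)/3 + 2*z/3 + 2*z*log(7)/3


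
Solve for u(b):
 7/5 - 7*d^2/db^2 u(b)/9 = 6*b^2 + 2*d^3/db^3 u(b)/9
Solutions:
 u(b) = C1 + C2*b + C3*exp(-7*b/2) - 9*b^4/14 + 36*b^3/49 + 927*b^2/3430


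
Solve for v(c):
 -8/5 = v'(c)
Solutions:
 v(c) = C1 - 8*c/5


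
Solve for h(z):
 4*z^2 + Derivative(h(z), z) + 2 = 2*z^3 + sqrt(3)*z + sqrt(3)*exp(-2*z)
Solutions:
 h(z) = C1 + z^4/2 - 4*z^3/3 + sqrt(3)*z^2/2 - 2*z - sqrt(3)*exp(-2*z)/2


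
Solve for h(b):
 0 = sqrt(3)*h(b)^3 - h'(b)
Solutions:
 h(b) = -sqrt(2)*sqrt(-1/(C1 + sqrt(3)*b))/2
 h(b) = sqrt(2)*sqrt(-1/(C1 + sqrt(3)*b))/2


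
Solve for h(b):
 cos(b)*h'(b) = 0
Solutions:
 h(b) = C1


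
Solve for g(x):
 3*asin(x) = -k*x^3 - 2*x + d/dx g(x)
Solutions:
 g(x) = C1 + k*x^4/4 + x^2 + 3*x*asin(x) + 3*sqrt(1 - x^2)


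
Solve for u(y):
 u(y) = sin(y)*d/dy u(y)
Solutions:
 u(y) = C1*sqrt(cos(y) - 1)/sqrt(cos(y) + 1)


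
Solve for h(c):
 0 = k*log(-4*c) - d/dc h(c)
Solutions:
 h(c) = C1 + c*k*log(-c) + c*k*(-1 + 2*log(2))


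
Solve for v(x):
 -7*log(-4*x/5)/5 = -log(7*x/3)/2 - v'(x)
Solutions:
 v(x) = C1 + 9*x*log(x)/10 + x*(-14*log(5) - 5*log(7) - 9 + 5*log(3) + 28*log(2) + 14*I*pi)/10


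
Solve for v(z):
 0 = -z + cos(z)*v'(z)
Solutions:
 v(z) = C1 + Integral(z/cos(z), z)


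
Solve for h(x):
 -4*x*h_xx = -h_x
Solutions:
 h(x) = C1 + C2*x^(5/4)


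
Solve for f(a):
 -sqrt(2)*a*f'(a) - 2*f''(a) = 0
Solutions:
 f(a) = C1 + C2*erf(2^(1/4)*a/2)


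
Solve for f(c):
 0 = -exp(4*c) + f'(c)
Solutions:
 f(c) = C1 + exp(4*c)/4


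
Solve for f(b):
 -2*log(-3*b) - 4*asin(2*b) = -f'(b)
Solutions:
 f(b) = C1 + 2*b*log(-b) + 4*b*asin(2*b) - 2*b + 2*b*log(3) + 2*sqrt(1 - 4*b^2)


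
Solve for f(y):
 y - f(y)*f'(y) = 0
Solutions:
 f(y) = -sqrt(C1 + y^2)
 f(y) = sqrt(C1 + y^2)


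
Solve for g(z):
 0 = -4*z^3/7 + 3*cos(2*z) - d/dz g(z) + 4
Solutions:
 g(z) = C1 - z^4/7 + 4*z + 3*sin(z)*cos(z)


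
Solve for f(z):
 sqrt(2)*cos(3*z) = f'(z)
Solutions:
 f(z) = C1 + sqrt(2)*sin(3*z)/3


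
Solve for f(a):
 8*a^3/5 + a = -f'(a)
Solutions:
 f(a) = C1 - 2*a^4/5 - a^2/2


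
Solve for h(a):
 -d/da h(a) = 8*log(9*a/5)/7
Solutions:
 h(a) = C1 - 8*a*log(a)/7 - 16*a*log(3)/7 + 8*a/7 + 8*a*log(5)/7


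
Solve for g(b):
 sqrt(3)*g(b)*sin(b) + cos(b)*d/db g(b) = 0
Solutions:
 g(b) = C1*cos(b)^(sqrt(3))


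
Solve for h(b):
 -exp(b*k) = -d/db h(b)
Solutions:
 h(b) = C1 + exp(b*k)/k


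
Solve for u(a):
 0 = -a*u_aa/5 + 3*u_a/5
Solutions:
 u(a) = C1 + C2*a^4


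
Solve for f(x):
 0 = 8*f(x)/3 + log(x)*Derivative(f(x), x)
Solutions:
 f(x) = C1*exp(-8*li(x)/3)


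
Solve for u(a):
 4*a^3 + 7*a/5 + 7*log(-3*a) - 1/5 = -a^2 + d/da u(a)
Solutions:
 u(a) = C1 + a^4 + a^3/3 + 7*a^2/10 + 7*a*log(-a) + a*(-36/5 + 7*log(3))


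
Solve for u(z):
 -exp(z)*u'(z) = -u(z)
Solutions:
 u(z) = C1*exp(-exp(-z))


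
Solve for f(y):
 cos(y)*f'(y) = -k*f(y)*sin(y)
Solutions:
 f(y) = C1*exp(k*log(cos(y)))


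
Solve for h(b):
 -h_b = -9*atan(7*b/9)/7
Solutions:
 h(b) = C1 + 9*b*atan(7*b/9)/7 - 81*log(49*b^2 + 81)/98


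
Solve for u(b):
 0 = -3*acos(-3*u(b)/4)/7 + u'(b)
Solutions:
 Integral(1/acos(-3*_y/4), (_y, u(b))) = C1 + 3*b/7


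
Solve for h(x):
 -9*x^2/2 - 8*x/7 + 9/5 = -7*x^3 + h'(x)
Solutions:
 h(x) = C1 + 7*x^4/4 - 3*x^3/2 - 4*x^2/7 + 9*x/5


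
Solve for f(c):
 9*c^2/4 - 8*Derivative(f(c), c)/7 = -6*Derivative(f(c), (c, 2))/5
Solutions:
 f(c) = C1 + C2*exp(20*c/21) + 21*c^3/32 + 1323*c^2/640 + 27783*c/6400


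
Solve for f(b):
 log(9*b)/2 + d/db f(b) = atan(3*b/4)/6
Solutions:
 f(b) = C1 - b*log(b)/2 + b*atan(3*b/4)/6 - b*log(3) + b/2 - log(9*b^2 + 16)/9


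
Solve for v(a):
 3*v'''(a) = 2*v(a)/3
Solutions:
 v(a) = C3*exp(6^(1/3)*a/3) + (C1*sin(2^(1/3)*3^(5/6)*a/6) + C2*cos(2^(1/3)*3^(5/6)*a/6))*exp(-6^(1/3)*a/6)


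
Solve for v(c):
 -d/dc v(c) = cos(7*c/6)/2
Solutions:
 v(c) = C1 - 3*sin(7*c/6)/7


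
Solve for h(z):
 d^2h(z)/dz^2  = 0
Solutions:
 h(z) = C1 + C2*z


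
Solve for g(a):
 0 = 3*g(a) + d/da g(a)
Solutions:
 g(a) = C1*exp(-3*a)


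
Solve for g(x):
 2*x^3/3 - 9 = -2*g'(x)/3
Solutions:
 g(x) = C1 - x^4/4 + 27*x/2


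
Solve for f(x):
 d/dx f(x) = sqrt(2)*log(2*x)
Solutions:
 f(x) = C1 + sqrt(2)*x*log(x) - sqrt(2)*x + sqrt(2)*x*log(2)


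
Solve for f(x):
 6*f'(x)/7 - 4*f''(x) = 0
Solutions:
 f(x) = C1 + C2*exp(3*x/14)


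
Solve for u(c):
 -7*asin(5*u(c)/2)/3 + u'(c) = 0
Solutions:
 Integral(1/asin(5*_y/2), (_y, u(c))) = C1 + 7*c/3


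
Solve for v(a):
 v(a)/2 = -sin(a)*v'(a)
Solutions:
 v(a) = C1*(cos(a) + 1)^(1/4)/(cos(a) - 1)^(1/4)


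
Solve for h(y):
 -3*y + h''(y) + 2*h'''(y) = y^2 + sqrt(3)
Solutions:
 h(y) = C1 + C2*y + C3*exp(-y/2) + y^4/12 - y^3/6 + y^2*(sqrt(3)/2 + 1)


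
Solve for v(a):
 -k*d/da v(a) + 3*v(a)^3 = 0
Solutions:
 v(a) = -sqrt(2)*sqrt(-k/(C1*k + 3*a))/2
 v(a) = sqrt(2)*sqrt(-k/(C1*k + 3*a))/2


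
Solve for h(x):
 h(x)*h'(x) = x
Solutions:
 h(x) = -sqrt(C1 + x^2)
 h(x) = sqrt(C1 + x^2)


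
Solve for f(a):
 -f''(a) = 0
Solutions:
 f(a) = C1 + C2*a


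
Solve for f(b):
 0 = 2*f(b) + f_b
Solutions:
 f(b) = C1*exp(-2*b)


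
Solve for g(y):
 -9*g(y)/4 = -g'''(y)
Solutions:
 g(y) = C3*exp(2^(1/3)*3^(2/3)*y/2) + (C1*sin(3*2^(1/3)*3^(1/6)*y/4) + C2*cos(3*2^(1/3)*3^(1/6)*y/4))*exp(-2^(1/3)*3^(2/3)*y/4)


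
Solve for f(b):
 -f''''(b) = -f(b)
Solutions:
 f(b) = C1*exp(-b) + C2*exp(b) + C3*sin(b) + C4*cos(b)


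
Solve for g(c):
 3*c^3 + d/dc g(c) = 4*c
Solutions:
 g(c) = C1 - 3*c^4/4 + 2*c^2


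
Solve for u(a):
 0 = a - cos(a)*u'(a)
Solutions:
 u(a) = C1 + Integral(a/cos(a), a)


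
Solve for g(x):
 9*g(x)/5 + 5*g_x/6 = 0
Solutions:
 g(x) = C1*exp(-54*x/25)


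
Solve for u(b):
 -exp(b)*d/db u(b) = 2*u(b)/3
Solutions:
 u(b) = C1*exp(2*exp(-b)/3)


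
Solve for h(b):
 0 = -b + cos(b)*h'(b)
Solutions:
 h(b) = C1 + Integral(b/cos(b), b)


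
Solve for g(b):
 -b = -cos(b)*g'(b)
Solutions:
 g(b) = C1 + Integral(b/cos(b), b)


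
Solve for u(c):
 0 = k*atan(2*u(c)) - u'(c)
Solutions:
 Integral(1/atan(2*_y), (_y, u(c))) = C1 + c*k


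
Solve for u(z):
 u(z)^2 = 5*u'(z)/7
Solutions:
 u(z) = -5/(C1 + 7*z)


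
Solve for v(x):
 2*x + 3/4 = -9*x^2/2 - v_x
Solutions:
 v(x) = C1 - 3*x^3/2 - x^2 - 3*x/4


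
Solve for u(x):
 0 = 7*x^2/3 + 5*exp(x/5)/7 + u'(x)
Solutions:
 u(x) = C1 - 7*x^3/9 - 25*exp(x/5)/7


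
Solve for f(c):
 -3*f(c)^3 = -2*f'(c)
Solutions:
 f(c) = -sqrt(-1/(C1 + 3*c))
 f(c) = sqrt(-1/(C1 + 3*c))


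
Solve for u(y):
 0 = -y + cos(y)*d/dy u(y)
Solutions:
 u(y) = C1 + Integral(y/cos(y), y)


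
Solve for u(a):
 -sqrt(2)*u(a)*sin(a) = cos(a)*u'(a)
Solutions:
 u(a) = C1*cos(a)^(sqrt(2))


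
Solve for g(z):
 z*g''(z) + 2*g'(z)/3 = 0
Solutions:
 g(z) = C1 + C2*z^(1/3)


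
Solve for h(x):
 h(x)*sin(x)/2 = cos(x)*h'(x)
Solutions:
 h(x) = C1/sqrt(cos(x))


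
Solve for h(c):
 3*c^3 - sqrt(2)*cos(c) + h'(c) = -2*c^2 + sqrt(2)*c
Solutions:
 h(c) = C1 - 3*c^4/4 - 2*c^3/3 + sqrt(2)*c^2/2 + sqrt(2)*sin(c)


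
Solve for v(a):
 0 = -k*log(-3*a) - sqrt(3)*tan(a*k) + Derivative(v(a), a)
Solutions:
 v(a) = C1 + a*k*(log(-a) - 1) + a*k*log(3) + sqrt(3)*Piecewise((-log(cos(a*k))/k, Ne(k, 0)), (0, True))


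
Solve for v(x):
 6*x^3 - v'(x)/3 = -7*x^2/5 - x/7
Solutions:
 v(x) = C1 + 9*x^4/2 + 7*x^3/5 + 3*x^2/14


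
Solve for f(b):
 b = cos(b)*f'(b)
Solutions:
 f(b) = C1 + Integral(b/cos(b), b)


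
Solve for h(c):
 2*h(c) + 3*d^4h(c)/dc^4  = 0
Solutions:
 h(c) = (C1*sin(6^(3/4)*c/6) + C2*cos(6^(3/4)*c/6))*exp(-6^(3/4)*c/6) + (C3*sin(6^(3/4)*c/6) + C4*cos(6^(3/4)*c/6))*exp(6^(3/4)*c/6)


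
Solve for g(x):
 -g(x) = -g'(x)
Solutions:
 g(x) = C1*exp(x)


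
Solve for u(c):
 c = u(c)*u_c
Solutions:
 u(c) = -sqrt(C1 + c^2)
 u(c) = sqrt(C1 + c^2)


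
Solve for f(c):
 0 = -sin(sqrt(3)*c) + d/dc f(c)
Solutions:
 f(c) = C1 - sqrt(3)*cos(sqrt(3)*c)/3


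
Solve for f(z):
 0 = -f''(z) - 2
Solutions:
 f(z) = C1 + C2*z - z^2


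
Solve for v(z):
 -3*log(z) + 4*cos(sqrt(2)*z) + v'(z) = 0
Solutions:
 v(z) = C1 + 3*z*log(z) - 3*z - 2*sqrt(2)*sin(sqrt(2)*z)


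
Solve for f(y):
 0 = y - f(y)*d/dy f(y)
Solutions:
 f(y) = -sqrt(C1 + y^2)
 f(y) = sqrt(C1 + y^2)


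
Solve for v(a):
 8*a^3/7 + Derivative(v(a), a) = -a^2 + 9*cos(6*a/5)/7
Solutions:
 v(a) = C1 - 2*a^4/7 - a^3/3 + 15*sin(6*a/5)/14


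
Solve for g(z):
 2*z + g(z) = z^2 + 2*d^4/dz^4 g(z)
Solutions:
 g(z) = C1*exp(-2^(3/4)*z/2) + C2*exp(2^(3/4)*z/2) + C3*sin(2^(3/4)*z/2) + C4*cos(2^(3/4)*z/2) + z^2 - 2*z


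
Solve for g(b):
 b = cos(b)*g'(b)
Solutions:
 g(b) = C1 + Integral(b/cos(b), b)


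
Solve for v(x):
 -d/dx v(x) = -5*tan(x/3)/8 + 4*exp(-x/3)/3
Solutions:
 v(x) = C1 + 15*log(tan(x/3)^2 + 1)/16 + 4*exp(-x/3)


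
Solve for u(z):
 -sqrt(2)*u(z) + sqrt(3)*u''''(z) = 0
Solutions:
 u(z) = C1*exp(-2^(1/8)*3^(7/8)*z/3) + C2*exp(2^(1/8)*3^(7/8)*z/3) + C3*sin(2^(1/8)*3^(7/8)*z/3) + C4*cos(2^(1/8)*3^(7/8)*z/3)


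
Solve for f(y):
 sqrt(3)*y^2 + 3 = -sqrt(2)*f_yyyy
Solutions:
 f(y) = C1 + C2*y + C3*y^2 + C4*y^3 - sqrt(6)*y^6/720 - sqrt(2)*y^4/16


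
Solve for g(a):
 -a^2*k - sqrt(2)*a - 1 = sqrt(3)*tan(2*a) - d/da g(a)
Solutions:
 g(a) = C1 + a^3*k/3 + sqrt(2)*a^2/2 + a - sqrt(3)*log(cos(2*a))/2


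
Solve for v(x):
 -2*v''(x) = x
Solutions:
 v(x) = C1 + C2*x - x^3/12


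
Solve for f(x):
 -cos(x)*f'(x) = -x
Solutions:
 f(x) = C1 + Integral(x/cos(x), x)


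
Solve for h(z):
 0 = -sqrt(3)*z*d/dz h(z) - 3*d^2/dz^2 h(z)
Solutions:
 h(z) = C1 + C2*erf(sqrt(2)*3^(3/4)*z/6)


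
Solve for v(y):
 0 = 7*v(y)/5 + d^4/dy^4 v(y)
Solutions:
 v(y) = (C1*sin(sqrt(2)*5^(3/4)*7^(1/4)*y/10) + C2*cos(sqrt(2)*5^(3/4)*7^(1/4)*y/10))*exp(-sqrt(2)*5^(3/4)*7^(1/4)*y/10) + (C3*sin(sqrt(2)*5^(3/4)*7^(1/4)*y/10) + C4*cos(sqrt(2)*5^(3/4)*7^(1/4)*y/10))*exp(sqrt(2)*5^(3/4)*7^(1/4)*y/10)


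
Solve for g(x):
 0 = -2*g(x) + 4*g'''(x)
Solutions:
 g(x) = C3*exp(2^(2/3)*x/2) + (C1*sin(2^(2/3)*sqrt(3)*x/4) + C2*cos(2^(2/3)*sqrt(3)*x/4))*exp(-2^(2/3)*x/4)


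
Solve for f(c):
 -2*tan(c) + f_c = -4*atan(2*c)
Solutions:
 f(c) = C1 - 4*c*atan(2*c) + log(4*c^2 + 1) - 2*log(cos(c))


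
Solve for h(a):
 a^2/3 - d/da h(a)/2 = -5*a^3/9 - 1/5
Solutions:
 h(a) = C1 + 5*a^4/18 + 2*a^3/9 + 2*a/5


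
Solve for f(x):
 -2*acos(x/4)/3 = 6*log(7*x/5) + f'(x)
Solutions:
 f(x) = C1 - 6*x*log(x) - 2*x*acos(x/4)/3 - 6*x*log(7) + 6*x + 6*x*log(5) + 2*sqrt(16 - x^2)/3


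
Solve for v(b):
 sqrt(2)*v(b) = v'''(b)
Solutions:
 v(b) = C3*exp(2^(1/6)*b) + (C1*sin(2^(1/6)*sqrt(3)*b/2) + C2*cos(2^(1/6)*sqrt(3)*b/2))*exp(-2^(1/6)*b/2)


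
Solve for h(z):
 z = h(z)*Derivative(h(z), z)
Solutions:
 h(z) = -sqrt(C1 + z^2)
 h(z) = sqrt(C1 + z^2)


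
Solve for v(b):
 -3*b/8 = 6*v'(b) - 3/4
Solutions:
 v(b) = C1 - b^2/32 + b/8


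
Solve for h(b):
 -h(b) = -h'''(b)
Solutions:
 h(b) = C3*exp(b) + (C1*sin(sqrt(3)*b/2) + C2*cos(sqrt(3)*b/2))*exp(-b/2)


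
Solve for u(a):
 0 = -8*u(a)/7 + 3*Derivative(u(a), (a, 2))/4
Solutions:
 u(a) = C1*exp(-4*sqrt(42)*a/21) + C2*exp(4*sqrt(42)*a/21)


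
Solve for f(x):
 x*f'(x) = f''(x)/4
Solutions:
 f(x) = C1 + C2*erfi(sqrt(2)*x)


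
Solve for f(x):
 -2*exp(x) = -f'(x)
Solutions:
 f(x) = C1 + 2*exp(x)


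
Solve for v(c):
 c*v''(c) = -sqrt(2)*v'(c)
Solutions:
 v(c) = C1 + C2*c^(1 - sqrt(2))


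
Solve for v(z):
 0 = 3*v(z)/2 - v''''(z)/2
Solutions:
 v(z) = C1*exp(-3^(1/4)*z) + C2*exp(3^(1/4)*z) + C3*sin(3^(1/4)*z) + C4*cos(3^(1/4)*z)


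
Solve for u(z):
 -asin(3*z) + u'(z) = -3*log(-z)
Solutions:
 u(z) = C1 - 3*z*log(-z) + z*asin(3*z) + 3*z + sqrt(1 - 9*z^2)/3


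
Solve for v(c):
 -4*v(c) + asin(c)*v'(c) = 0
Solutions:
 v(c) = C1*exp(4*Integral(1/asin(c), c))


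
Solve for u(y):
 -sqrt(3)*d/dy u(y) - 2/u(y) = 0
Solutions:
 u(y) = -sqrt(C1 - 12*sqrt(3)*y)/3
 u(y) = sqrt(C1 - 12*sqrt(3)*y)/3


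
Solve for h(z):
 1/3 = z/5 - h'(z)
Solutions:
 h(z) = C1 + z^2/10 - z/3


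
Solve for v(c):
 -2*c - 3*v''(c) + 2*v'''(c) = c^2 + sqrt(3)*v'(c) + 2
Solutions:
 v(c) = C1 + C2*exp(c*(3 - sqrt(9 + 8*sqrt(3)))/4) + C3*exp(c*(3 + sqrt(9 + 8*sqrt(3)))/4) - sqrt(3)*c^3/9 - sqrt(3)*c^2/3 + c^2 - 8*sqrt(3)*c/3 + 2*c/3


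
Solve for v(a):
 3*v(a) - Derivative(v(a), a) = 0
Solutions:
 v(a) = C1*exp(3*a)


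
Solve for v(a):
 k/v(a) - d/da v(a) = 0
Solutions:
 v(a) = -sqrt(C1 + 2*a*k)
 v(a) = sqrt(C1 + 2*a*k)


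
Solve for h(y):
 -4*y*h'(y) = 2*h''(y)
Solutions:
 h(y) = C1 + C2*erf(y)


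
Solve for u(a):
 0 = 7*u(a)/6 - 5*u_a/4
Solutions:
 u(a) = C1*exp(14*a/15)


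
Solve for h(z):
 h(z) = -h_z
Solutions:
 h(z) = C1*exp(-z)


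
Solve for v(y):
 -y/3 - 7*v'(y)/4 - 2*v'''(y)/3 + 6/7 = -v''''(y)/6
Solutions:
 v(y) = C1 + C2*exp(y*(-2^(1/3)*(9*sqrt(7553) + 823)^(1/3) - 32*2^(2/3)/(9*sqrt(7553) + 823)^(1/3) + 16)/12)*sin(2^(1/3)*sqrt(3)*y*(-(9*sqrt(7553) + 823)^(1/3) + 32*2^(1/3)/(9*sqrt(7553) + 823)^(1/3))/12) + C3*exp(y*(-2^(1/3)*(9*sqrt(7553) + 823)^(1/3) - 32*2^(2/3)/(9*sqrt(7553) + 823)^(1/3) + 16)/12)*cos(2^(1/3)*sqrt(3)*y*(-(9*sqrt(7553) + 823)^(1/3) + 32*2^(1/3)/(9*sqrt(7553) + 823)^(1/3))/12) + C4*exp(y*(32*2^(2/3)/(9*sqrt(7553) + 823)^(1/3) + 8 + 2^(1/3)*(9*sqrt(7553) + 823)^(1/3))/6) - 2*y^2/21 + 24*y/49


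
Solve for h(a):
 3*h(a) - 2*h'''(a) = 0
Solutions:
 h(a) = C3*exp(2^(2/3)*3^(1/3)*a/2) + (C1*sin(2^(2/3)*3^(5/6)*a/4) + C2*cos(2^(2/3)*3^(5/6)*a/4))*exp(-2^(2/3)*3^(1/3)*a/4)


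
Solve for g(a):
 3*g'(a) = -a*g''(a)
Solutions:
 g(a) = C1 + C2/a^2


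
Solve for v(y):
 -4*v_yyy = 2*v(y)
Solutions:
 v(y) = C3*exp(-2^(2/3)*y/2) + (C1*sin(2^(2/3)*sqrt(3)*y/4) + C2*cos(2^(2/3)*sqrt(3)*y/4))*exp(2^(2/3)*y/4)


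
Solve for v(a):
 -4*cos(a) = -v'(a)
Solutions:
 v(a) = C1 + 4*sin(a)


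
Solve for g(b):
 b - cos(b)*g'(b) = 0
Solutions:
 g(b) = C1 + Integral(b/cos(b), b)


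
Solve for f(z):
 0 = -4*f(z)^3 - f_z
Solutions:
 f(z) = -sqrt(2)*sqrt(-1/(C1 - 4*z))/2
 f(z) = sqrt(2)*sqrt(-1/(C1 - 4*z))/2


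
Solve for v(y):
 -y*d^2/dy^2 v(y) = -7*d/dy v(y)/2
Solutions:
 v(y) = C1 + C2*y^(9/2)


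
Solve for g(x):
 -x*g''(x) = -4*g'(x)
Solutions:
 g(x) = C1 + C2*x^5


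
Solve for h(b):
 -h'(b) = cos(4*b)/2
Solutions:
 h(b) = C1 - sin(4*b)/8


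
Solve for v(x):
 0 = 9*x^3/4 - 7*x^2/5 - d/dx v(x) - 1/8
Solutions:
 v(x) = C1 + 9*x^4/16 - 7*x^3/15 - x/8


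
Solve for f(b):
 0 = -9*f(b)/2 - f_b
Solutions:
 f(b) = C1*exp(-9*b/2)


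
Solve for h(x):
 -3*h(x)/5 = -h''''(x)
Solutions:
 h(x) = C1*exp(-3^(1/4)*5^(3/4)*x/5) + C2*exp(3^(1/4)*5^(3/4)*x/5) + C3*sin(3^(1/4)*5^(3/4)*x/5) + C4*cos(3^(1/4)*5^(3/4)*x/5)


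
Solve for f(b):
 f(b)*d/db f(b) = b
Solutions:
 f(b) = -sqrt(C1 + b^2)
 f(b) = sqrt(C1 + b^2)


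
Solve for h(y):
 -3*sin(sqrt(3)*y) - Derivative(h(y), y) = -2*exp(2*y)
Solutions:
 h(y) = C1 + exp(2*y) + sqrt(3)*cos(sqrt(3)*y)


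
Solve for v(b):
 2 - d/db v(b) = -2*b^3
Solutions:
 v(b) = C1 + b^4/2 + 2*b


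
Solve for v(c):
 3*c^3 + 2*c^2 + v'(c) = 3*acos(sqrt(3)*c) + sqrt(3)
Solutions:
 v(c) = C1 - 3*c^4/4 - 2*c^3/3 + 3*c*acos(sqrt(3)*c) + sqrt(3)*c - sqrt(3)*sqrt(1 - 3*c^2)


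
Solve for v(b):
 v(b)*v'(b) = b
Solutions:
 v(b) = -sqrt(C1 + b^2)
 v(b) = sqrt(C1 + b^2)


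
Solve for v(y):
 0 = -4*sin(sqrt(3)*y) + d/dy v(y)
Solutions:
 v(y) = C1 - 4*sqrt(3)*cos(sqrt(3)*y)/3


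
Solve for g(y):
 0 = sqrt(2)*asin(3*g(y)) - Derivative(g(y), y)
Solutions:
 Integral(1/asin(3*_y), (_y, g(y))) = C1 + sqrt(2)*y


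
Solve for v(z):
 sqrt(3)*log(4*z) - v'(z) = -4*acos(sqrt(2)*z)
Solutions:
 v(z) = C1 + sqrt(3)*z*(log(z) - 1) + 4*z*acos(sqrt(2)*z) + 2*sqrt(3)*z*log(2) - 2*sqrt(2)*sqrt(1 - 2*z^2)


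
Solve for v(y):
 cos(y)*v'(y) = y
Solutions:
 v(y) = C1 + Integral(y/cos(y), y)


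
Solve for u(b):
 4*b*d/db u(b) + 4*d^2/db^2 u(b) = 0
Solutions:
 u(b) = C1 + C2*erf(sqrt(2)*b/2)


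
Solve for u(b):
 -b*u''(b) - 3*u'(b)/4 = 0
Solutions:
 u(b) = C1 + C2*b^(1/4)


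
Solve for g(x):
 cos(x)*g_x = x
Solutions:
 g(x) = C1 + Integral(x/cos(x), x)


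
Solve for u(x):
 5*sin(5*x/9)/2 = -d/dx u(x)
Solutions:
 u(x) = C1 + 9*cos(5*x/9)/2


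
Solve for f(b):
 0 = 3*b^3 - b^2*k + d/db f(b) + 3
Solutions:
 f(b) = C1 - 3*b^4/4 + b^3*k/3 - 3*b


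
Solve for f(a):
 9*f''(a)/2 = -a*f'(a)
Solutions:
 f(a) = C1 + C2*erf(a/3)


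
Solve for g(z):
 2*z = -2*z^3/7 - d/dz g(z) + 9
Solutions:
 g(z) = C1 - z^4/14 - z^2 + 9*z


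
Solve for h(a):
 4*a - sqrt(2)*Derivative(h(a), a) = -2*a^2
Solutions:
 h(a) = C1 + sqrt(2)*a^3/3 + sqrt(2)*a^2


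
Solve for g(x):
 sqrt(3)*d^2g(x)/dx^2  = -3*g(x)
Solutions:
 g(x) = C1*sin(3^(1/4)*x) + C2*cos(3^(1/4)*x)


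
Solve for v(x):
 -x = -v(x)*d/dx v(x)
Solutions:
 v(x) = -sqrt(C1 + x^2)
 v(x) = sqrt(C1 + x^2)


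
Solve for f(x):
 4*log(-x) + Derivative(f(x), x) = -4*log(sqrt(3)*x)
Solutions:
 f(x) = C1 - 8*x*log(x) + 2*x*(-log(3) + 4 - 2*I*pi)


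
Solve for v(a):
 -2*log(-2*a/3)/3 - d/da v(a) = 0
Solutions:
 v(a) = C1 - 2*a*log(-a)/3 + 2*a*(-log(2) + 1 + log(3))/3


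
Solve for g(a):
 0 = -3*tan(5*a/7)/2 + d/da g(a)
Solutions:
 g(a) = C1 - 21*log(cos(5*a/7))/10


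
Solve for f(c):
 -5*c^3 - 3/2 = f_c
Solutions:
 f(c) = C1 - 5*c^4/4 - 3*c/2


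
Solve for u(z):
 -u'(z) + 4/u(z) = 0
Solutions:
 u(z) = -sqrt(C1 + 8*z)
 u(z) = sqrt(C1 + 8*z)


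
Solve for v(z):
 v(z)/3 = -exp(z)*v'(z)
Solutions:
 v(z) = C1*exp(exp(-z)/3)


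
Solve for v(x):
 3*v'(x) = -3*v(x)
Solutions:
 v(x) = C1*exp(-x)


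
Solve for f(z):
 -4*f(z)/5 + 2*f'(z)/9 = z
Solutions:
 f(z) = C1*exp(18*z/5) - 5*z/4 - 25/72


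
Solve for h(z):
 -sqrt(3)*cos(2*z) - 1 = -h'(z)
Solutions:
 h(z) = C1 + z + sqrt(3)*sin(2*z)/2


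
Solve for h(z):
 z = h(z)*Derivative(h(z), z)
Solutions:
 h(z) = -sqrt(C1 + z^2)
 h(z) = sqrt(C1 + z^2)


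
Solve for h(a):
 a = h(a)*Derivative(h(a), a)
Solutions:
 h(a) = -sqrt(C1 + a^2)
 h(a) = sqrt(C1 + a^2)


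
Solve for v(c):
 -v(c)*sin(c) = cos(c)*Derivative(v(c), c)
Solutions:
 v(c) = C1*cos(c)


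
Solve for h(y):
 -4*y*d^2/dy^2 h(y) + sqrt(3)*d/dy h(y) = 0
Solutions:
 h(y) = C1 + C2*y^(sqrt(3)/4 + 1)


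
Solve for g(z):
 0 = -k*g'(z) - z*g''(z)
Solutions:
 g(z) = C1 + z^(1 - re(k))*(C2*sin(log(z)*Abs(im(k))) + C3*cos(log(z)*im(k)))


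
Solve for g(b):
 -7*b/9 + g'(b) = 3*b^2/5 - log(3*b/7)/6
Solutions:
 g(b) = C1 + b^3/5 + 7*b^2/18 - b*log(b)/6 - b*log(3)/6 + b/6 + b*log(7)/6


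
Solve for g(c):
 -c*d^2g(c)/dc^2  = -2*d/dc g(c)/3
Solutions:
 g(c) = C1 + C2*c^(5/3)


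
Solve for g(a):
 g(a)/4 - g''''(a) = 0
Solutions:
 g(a) = C1*exp(-sqrt(2)*a/2) + C2*exp(sqrt(2)*a/2) + C3*sin(sqrt(2)*a/2) + C4*cos(sqrt(2)*a/2)


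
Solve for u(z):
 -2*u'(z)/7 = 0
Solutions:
 u(z) = C1


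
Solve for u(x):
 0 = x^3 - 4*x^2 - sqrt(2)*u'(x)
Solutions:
 u(x) = C1 + sqrt(2)*x^4/8 - 2*sqrt(2)*x^3/3


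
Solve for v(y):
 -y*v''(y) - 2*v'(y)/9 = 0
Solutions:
 v(y) = C1 + C2*y^(7/9)


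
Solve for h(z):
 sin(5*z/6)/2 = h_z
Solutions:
 h(z) = C1 - 3*cos(5*z/6)/5


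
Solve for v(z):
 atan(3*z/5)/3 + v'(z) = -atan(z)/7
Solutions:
 v(z) = C1 - z*atan(3*z/5)/3 - z*atan(z)/7 + log(z^2 + 1)/14 + 5*log(9*z^2 + 25)/18


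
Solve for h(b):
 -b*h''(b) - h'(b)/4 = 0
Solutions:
 h(b) = C1 + C2*b^(3/4)


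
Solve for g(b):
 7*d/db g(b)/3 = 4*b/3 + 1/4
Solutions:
 g(b) = C1 + 2*b^2/7 + 3*b/28


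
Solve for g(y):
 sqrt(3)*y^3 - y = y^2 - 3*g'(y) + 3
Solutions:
 g(y) = C1 - sqrt(3)*y^4/12 + y^3/9 + y^2/6 + y


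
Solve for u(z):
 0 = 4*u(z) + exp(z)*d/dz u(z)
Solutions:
 u(z) = C1*exp(4*exp(-z))


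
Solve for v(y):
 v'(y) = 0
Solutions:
 v(y) = C1


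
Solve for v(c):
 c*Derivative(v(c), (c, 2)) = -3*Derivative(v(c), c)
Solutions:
 v(c) = C1 + C2/c^2


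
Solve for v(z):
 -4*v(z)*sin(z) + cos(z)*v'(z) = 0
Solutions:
 v(z) = C1/cos(z)^4


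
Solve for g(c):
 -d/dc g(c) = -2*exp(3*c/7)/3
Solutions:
 g(c) = C1 + 14*exp(3*c/7)/9


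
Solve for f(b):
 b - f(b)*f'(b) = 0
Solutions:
 f(b) = -sqrt(C1 + b^2)
 f(b) = sqrt(C1 + b^2)


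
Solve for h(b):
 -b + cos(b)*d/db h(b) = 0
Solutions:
 h(b) = C1 + Integral(b/cos(b), b)


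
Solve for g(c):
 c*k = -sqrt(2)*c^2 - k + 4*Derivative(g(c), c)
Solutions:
 g(c) = C1 + sqrt(2)*c^3/12 + c^2*k/8 + c*k/4


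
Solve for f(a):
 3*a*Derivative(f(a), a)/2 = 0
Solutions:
 f(a) = C1


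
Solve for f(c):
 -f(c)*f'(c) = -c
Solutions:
 f(c) = -sqrt(C1 + c^2)
 f(c) = sqrt(C1 + c^2)


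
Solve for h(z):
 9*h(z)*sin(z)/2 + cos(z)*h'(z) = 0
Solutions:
 h(z) = C1*cos(z)^(9/2)


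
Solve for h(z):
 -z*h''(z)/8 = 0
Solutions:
 h(z) = C1 + C2*z


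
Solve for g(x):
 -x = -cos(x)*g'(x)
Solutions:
 g(x) = C1 + Integral(x/cos(x), x)


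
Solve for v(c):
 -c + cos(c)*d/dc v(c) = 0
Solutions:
 v(c) = C1 + Integral(c/cos(c), c)


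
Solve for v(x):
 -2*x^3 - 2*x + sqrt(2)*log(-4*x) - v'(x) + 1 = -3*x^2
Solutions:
 v(x) = C1 - x^4/2 + x^3 - x^2 + sqrt(2)*x*log(-x) + x*(-sqrt(2) + 1 + 2*sqrt(2)*log(2))


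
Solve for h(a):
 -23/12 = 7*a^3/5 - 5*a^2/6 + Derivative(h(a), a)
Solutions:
 h(a) = C1 - 7*a^4/20 + 5*a^3/18 - 23*a/12


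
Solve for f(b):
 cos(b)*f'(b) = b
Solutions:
 f(b) = C1 + Integral(b/cos(b), b)


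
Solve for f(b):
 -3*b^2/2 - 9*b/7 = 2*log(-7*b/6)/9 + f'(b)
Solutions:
 f(b) = C1 - b^3/2 - 9*b^2/14 - 2*b*log(-b)/9 + 2*b*(-log(7) + 1 + log(6))/9


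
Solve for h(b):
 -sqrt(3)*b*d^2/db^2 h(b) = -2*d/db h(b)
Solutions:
 h(b) = C1 + C2*b^(1 + 2*sqrt(3)/3)


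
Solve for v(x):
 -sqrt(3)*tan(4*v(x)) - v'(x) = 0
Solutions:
 v(x) = -asin(C1*exp(-4*sqrt(3)*x))/4 + pi/4
 v(x) = asin(C1*exp(-4*sqrt(3)*x))/4


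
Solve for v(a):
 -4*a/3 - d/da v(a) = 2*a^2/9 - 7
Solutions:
 v(a) = C1 - 2*a^3/27 - 2*a^2/3 + 7*a


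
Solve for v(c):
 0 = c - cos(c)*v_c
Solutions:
 v(c) = C1 + Integral(c/cos(c), c)


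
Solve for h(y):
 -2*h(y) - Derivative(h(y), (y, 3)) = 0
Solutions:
 h(y) = C3*exp(-2^(1/3)*y) + (C1*sin(2^(1/3)*sqrt(3)*y/2) + C2*cos(2^(1/3)*sqrt(3)*y/2))*exp(2^(1/3)*y/2)


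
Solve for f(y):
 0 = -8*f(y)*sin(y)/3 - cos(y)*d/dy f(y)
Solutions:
 f(y) = C1*cos(y)^(8/3)


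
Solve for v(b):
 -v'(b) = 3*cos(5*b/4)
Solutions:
 v(b) = C1 - 12*sin(5*b/4)/5


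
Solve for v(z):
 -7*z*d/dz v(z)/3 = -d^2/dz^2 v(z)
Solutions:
 v(z) = C1 + C2*erfi(sqrt(42)*z/6)


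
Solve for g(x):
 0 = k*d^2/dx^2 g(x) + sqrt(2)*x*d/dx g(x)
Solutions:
 g(x) = C1 + C2*sqrt(k)*erf(2^(3/4)*x*sqrt(1/k)/2)


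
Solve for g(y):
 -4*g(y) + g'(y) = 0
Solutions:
 g(y) = C1*exp(4*y)


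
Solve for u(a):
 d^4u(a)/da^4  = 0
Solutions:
 u(a) = C1 + C2*a + C3*a^2 + C4*a^3


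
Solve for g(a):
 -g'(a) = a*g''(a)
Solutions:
 g(a) = C1 + C2*log(a)


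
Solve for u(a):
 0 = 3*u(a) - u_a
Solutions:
 u(a) = C1*exp(3*a)


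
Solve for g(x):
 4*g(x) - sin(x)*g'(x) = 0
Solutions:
 g(x) = C1*(cos(x)^2 - 2*cos(x) + 1)/(cos(x)^2 + 2*cos(x) + 1)


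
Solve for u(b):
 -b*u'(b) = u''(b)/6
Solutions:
 u(b) = C1 + C2*erf(sqrt(3)*b)


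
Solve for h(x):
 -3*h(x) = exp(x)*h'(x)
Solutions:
 h(x) = C1*exp(3*exp(-x))


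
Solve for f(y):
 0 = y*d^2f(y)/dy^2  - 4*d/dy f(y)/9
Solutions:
 f(y) = C1 + C2*y^(13/9)


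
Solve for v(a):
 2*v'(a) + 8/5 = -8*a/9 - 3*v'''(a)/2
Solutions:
 v(a) = C1 + C2*sin(2*sqrt(3)*a/3) + C3*cos(2*sqrt(3)*a/3) - 2*a^2/9 - 4*a/5


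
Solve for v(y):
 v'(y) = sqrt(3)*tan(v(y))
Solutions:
 v(y) = pi - asin(C1*exp(sqrt(3)*y))
 v(y) = asin(C1*exp(sqrt(3)*y))


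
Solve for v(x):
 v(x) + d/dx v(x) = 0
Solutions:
 v(x) = C1*exp(-x)


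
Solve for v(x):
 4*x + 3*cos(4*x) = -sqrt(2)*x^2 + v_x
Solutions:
 v(x) = C1 + sqrt(2)*x^3/3 + 2*x^2 + 3*sin(4*x)/4


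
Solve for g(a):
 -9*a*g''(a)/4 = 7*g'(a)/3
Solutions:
 g(a) = C1 + C2/a^(1/27)


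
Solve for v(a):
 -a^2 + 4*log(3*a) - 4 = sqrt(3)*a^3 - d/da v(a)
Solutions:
 v(a) = C1 + sqrt(3)*a^4/4 + a^3/3 - 4*a*log(a) - a*log(81) + 8*a


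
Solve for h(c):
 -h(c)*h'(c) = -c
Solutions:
 h(c) = -sqrt(C1 + c^2)
 h(c) = sqrt(C1 + c^2)


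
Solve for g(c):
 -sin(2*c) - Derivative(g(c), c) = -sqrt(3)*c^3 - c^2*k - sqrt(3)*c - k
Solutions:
 g(c) = C1 + sqrt(3)*c^4/4 + c^3*k/3 + sqrt(3)*c^2/2 + c*k + cos(2*c)/2


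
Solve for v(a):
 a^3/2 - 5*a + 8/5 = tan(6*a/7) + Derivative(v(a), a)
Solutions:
 v(a) = C1 + a^4/8 - 5*a^2/2 + 8*a/5 + 7*log(cos(6*a/7))/6


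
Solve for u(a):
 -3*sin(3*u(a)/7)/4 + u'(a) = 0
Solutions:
 -3*a/4 + 7*log(cos(3*u(a)/7) - 1)/6 - 7*log(cos(3*u(a)/7) + 1)/6 = C1


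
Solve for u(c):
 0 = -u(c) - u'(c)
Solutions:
 u(c) = C1*exp(-c)


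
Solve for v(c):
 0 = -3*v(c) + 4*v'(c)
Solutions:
 v(c) = C1*exp(3*c/4)


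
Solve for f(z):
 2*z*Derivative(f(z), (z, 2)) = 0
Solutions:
 f(z) = C1 + C2*z


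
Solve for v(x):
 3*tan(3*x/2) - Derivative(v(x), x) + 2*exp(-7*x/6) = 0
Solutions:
 v(x) = C1 + log(tan(3*x/2)^2 + 1) - 12*exp(-7*x/6)/7


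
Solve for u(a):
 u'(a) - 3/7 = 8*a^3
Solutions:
 u(a) = C1 + 2*a^4 + 3*a/7


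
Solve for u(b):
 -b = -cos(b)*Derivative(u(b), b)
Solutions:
 u(b) = C1 + Integral(b/cos(b), b)


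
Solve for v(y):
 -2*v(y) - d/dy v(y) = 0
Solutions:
 v(y) = C1*exp(-2*y)


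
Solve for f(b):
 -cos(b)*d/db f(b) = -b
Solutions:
 f(b) = C1 + Integral(b/cos(b), b)


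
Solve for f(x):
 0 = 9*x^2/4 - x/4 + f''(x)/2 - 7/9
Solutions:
 f(x) = C1 + C2*x - 3*x^4/8 + x^3/12 + 7*x^2/9


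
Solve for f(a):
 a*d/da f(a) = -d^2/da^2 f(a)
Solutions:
 f(a) = C1 + C2*erf(sqrt(2)*a/2)


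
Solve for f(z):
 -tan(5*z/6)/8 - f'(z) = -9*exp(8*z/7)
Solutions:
 f(z) = C1 + 63*exp(8*z/7)/8 + 3*log(cos(5*z/6))/20


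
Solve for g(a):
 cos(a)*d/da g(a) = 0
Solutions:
 g(a) = C1


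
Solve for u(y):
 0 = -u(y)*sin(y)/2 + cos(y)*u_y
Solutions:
 u(y) = C1/sqrt(cos(y))


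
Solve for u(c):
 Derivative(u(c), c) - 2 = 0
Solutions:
 u(c) = C1 + 2*c


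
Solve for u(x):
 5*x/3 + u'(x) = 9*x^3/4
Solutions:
 u(x) = C1 + 9*x^4/16 - 5*x^2/6


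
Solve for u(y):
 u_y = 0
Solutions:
 u(y) = C1


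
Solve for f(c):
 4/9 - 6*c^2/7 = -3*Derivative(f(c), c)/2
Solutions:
 f(c) = C1 + 4*c^3/21 - 8*c/27


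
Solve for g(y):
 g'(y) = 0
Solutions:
 g(y) = C1


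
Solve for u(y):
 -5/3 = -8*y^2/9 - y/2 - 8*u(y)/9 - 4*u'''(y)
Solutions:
 u(y) = C3*exp(-6^(1/3)*y/3) - y^2 - 9*y/16 + (C1*sin(2^(1/3)*3^(5/6)*y/6) + C2*cos(2^(1/3)*3^(5/6)*y/6))*exp(6^(1/3)*y/6) + 15/8


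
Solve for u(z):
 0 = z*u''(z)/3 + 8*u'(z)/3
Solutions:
 u(z) = C1 + C2/z^7


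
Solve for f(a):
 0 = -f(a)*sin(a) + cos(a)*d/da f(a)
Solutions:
 f(a) = C1/cos(a)


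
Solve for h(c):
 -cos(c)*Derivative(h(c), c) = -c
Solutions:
 h(c) = C1 + Integral(c/cos(c), c)


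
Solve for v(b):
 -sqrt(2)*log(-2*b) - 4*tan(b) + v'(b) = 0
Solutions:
 v(b) = C1 + sqrt(2)*b*(log(-b) - 1) + sqrt(2)*b*log(2) - 4*log(cos(b))


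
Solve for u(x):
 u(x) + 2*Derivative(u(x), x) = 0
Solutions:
 u(x) = C1*exp(-x/2)


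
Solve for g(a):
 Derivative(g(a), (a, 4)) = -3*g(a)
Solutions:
 g(a) = (C1*sin(sqrt(2)*3^(1/4)*a/2) + C2*cos(sqrt(2)*3^(1/4)*a/2))*exp(-sqrt(2)*3^(1/4)*a/2) + (C3*sin(sqrt(2)*3^(1/4)*a/2) + C4*cos(sqrt(2)*3^(1/4)*a/2))*exp(sqrt(2)*3^(1/4)*a/2)


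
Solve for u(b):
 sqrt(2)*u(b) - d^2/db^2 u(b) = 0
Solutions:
 u(b) = C1*exp(-2^(1/4)*b) + C2*exp(2^(1/4)*b)


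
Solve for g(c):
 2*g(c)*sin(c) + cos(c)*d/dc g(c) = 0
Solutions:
 g(c) = C1*cos(c)^2


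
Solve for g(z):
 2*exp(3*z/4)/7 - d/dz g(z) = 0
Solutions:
 g(z) = C1 + 8*exp(3*z/4)/21


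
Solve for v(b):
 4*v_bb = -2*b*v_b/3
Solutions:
 v(b) = C1 + C2*erf(sqrt(3)*b/6)


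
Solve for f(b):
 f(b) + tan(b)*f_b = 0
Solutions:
 f(b) = C1/sin(b)


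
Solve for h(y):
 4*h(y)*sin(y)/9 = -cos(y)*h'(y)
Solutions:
 h(y) = C1*cos(y)^(4/9)


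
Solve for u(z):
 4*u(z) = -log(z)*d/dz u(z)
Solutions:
 u(z) = C1*exp(-4*li(z))


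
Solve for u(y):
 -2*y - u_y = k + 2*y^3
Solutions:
 u(y) = C1 - k*y - y^4/2 - y^2


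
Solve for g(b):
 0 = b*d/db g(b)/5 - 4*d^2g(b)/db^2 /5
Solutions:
 g(b) = C1 + C2*erfi(sqrt(2)*b/4)


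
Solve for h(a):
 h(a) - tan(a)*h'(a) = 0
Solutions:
 h(a) = C1*sin(a)


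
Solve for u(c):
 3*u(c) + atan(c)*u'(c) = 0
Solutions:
 u(c) = C1*exp(-3*Integral(1/atan(c), c))


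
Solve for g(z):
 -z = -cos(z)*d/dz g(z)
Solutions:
 g(z) = C1 + Integral(z/cos(z), z)


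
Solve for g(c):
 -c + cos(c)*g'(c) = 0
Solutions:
 g(c) = C1 + Integral(c/cos(c), c)


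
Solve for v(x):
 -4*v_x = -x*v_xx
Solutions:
 v(x) = C1 + C2*x^5


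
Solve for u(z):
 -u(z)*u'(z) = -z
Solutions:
 u(z) = -sqrt(C1 + z^2)
 u(z) = sqrt(C1 + z^2)


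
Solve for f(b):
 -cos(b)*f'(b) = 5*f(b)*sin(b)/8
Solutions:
 f(b) = C1*cos(b)^(5/8)


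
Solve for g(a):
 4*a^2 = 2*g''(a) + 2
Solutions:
 g(a) = C1 + C2*a + a^4/6 - a^2/2


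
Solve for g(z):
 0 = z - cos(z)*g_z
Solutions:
 g(z) = C1 + Integral(z/cos(z), z)


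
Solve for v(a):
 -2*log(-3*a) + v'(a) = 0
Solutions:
 v(a) = C1 + 2*a*log(-a) + 2*a*(-1 + log(3))


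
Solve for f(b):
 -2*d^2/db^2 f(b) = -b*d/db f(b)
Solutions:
 f(b) = C1 + C2*erfi(b/2)


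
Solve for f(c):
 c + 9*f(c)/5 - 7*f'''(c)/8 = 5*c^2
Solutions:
 f(c) = C3*exp(2*105^(2/3)*c/35) + 25*c^2/9 - 5*c/9 + (C1*sin(3*3^(1/6)*35^(2/3)*c/35) + C2*cos(3*3^(1/6)*35^(2/3)*c/35))*exp(-105^(2/3)*c/35)


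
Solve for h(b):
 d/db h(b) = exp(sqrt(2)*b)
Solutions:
 h(b) = C1 + sqrt(2)*exp(sqrt(2)*b)/2


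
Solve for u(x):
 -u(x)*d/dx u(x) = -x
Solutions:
 u(x) = -sqrt(C1 + x^2)
 u(x) = sqrt(C1 + x^2)


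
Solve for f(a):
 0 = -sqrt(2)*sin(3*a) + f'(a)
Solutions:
 f(a) = C1 - sqrt(2)*cos(3*a)/3


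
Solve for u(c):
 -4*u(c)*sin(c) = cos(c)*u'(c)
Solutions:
 u(c) = C1*cos(c)^4


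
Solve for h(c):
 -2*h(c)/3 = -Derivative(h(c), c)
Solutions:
 h(c) = C1*exp(2*c/3)


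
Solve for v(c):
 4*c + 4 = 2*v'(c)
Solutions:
 v(c) = C1 + c^2 + 2*c


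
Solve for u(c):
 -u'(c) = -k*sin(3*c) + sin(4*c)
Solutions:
 u(c) = C1 - k*cos(3*c)/3 + cos(4*c)/4


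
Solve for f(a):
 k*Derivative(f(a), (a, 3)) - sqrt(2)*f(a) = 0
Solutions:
 f(a) = C1*exp(2^(1/6)*a*(1/k)^(1/3)) + C2*exp(2^(1/6)*a*(-1 + sqrt(3)*I)*(1/k)^(1/3)/2) + C3*exp(-2^(1/6)*a*(1 + sqrt(3)*I)*(1/k)^(1/3)/2)


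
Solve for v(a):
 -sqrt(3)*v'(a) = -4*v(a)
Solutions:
 v(a) = C1*exp(4*sqrt(3)*a/3)


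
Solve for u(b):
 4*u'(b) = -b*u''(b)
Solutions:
 u(b) = C1 + C2/b^3


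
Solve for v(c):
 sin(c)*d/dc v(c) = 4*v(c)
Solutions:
 v(c) = C1*(cos(c)^2 - 2*cos(c) + 1)/(cos(c)^2 + 2*cos(c) + 1)


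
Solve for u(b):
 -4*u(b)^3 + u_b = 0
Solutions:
 u(b) = -sqrt(2)*sqrt(-1/(C1 + 4*b))/2
 u(b) = sqrt(2)*sqrt(-1/(C1 + 4*b))/2


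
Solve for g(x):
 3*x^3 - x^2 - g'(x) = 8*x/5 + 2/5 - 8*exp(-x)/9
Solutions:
 g(x) = C1 + 3*x^4/4 - x^3/3 - 4*x^2/5 - 2*x/5 - 8*exp(-x)/9


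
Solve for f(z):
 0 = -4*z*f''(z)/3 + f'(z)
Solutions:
 f(z) = C1 + C2*z^(7/4)


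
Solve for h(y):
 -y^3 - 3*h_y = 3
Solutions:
 h(y) = C1 - y^4/12 - y


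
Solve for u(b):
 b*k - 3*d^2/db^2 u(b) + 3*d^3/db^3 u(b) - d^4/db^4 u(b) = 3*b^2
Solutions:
 u(b) = C1 + C2*b - b^4/12 + b^3*(k - 6)/18 + b^2*(k - 4)/6 + (C3*sin(sqrt(3)*b/2) + C4*cos(sqrt(3)*b/2))*exp(3*b/2)


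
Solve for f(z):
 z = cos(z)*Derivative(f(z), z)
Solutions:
 f(z) = C1 + Integral(z/cos(z), z)


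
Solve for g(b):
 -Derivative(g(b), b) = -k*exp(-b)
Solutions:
 g(b) = C1 - k*exp(-b)


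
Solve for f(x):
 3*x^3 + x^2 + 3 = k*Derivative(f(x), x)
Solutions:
 f(x) = C1 + 3*x^4/(4*k) + x^3/(3*k) + 3*x/k


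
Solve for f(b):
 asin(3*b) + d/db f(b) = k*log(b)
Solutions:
 f(b) = C1 + b*k*(log(b) - 1) - b*asin(3*b) - sqrt(1 - 9*b^2)/3


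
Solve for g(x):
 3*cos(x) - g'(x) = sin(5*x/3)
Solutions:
 g(x) = C1 + 3*sin(x) + 3*cos(5*x/3)/5


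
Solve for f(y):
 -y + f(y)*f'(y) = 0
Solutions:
 f(y) = -sqrt(C1 + y^2)
 f(y) = sqrt(C1 + y^2)


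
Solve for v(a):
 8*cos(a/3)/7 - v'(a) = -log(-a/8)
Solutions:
 v(a) = C1 + a*log(-a) - 3*a*log(2) - a + 24*sin(a/3)/7


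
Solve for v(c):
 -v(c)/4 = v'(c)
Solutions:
 v(c) = C1*exp(-c/4)


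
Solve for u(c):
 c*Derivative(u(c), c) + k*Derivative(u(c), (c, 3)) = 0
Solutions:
 u(c) = C1 + Integral(C2*airyai(c*(-1/k)^(1/3)) + C3*airybi(c*(-1/k)^(1/3)), c)


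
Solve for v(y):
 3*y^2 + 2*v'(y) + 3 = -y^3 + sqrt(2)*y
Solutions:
 v(y) = C1 - y^4/8 - y^3/2 + sqrt(2)*y^2/4 - 3*y/2


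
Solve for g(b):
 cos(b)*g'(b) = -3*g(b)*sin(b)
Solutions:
 g(b) = C1*cos(b)^3


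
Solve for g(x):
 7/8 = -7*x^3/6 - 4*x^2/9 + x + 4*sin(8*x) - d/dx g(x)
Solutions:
 g(x) = C1 - 7*x^4/24 - 4*x^3/27 + x^2/2 - 7*x/8 - cos(8*x)/2


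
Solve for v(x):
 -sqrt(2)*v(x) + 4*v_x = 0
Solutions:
 v(x) = C1*exp(sqrt(2)*x/4)


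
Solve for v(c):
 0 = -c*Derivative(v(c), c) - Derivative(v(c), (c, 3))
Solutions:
 v(c) = C1 + Integral(C2*airyai(-c) + C3*airybi(-c), c)


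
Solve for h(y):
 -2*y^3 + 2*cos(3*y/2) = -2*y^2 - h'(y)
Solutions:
 h(y) = C1 + y^4/2 - 2*y^3/3 - 4*sin(3*y/2)/3


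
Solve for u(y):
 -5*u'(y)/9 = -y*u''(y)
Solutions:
 u(y) = C1 + C2*y^(14/9)


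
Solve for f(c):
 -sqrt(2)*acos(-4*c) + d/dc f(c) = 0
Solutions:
 f(c) = C1 + sqrt(2)*(c*acos(-4*c) + sqrt(1 - 16*c^2)/4)


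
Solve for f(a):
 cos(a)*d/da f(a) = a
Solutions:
 f(a) = C1 + Integral(a/cos(a), a)


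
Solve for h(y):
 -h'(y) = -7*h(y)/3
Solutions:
 h(y) = C1*exp(7*y/3)


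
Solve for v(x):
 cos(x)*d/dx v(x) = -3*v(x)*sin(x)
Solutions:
 v(x) = C1*cos(x)^3


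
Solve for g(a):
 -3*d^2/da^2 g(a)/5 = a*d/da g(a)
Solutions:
 g(a) = C1 + C2*erf(sqrt(30)*a/6)


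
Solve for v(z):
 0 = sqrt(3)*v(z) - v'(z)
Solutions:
 v(z) = C1*exp(sqrt(3)*z)


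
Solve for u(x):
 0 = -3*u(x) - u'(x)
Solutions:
 u(x) = C1*exp(-3*x)


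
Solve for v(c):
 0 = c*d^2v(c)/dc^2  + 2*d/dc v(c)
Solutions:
 v(c) = C1 + C2/c


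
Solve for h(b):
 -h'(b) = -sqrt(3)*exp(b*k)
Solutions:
 h(b) = C1 + sqrt(3)*exp(b*k)/k


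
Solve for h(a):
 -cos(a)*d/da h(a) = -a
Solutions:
 h(a) = C1 + Integral(a/cos(a), a)


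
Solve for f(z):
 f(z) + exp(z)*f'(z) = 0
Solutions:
 f(z) = C1*exp(exp(-z))


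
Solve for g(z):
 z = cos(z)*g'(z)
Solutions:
 g(z) = C1 + Integral(z/cos(z), z)


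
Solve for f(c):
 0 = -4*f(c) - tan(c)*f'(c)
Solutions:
 f(c) = C1/sin(c)^4


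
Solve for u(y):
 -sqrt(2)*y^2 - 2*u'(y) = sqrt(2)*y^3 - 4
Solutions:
 u(y) = C1 - sqrt(2)*y^4/8 - sqrt(2)*y^3/6 + 2*y


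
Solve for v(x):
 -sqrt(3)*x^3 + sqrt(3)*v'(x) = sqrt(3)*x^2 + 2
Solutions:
 v(x) = C1 + x^4/4 + x^3/3 + 2*sqrt(3)*x/3


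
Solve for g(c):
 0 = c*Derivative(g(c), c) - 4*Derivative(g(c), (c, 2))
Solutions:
 g(c) = C1 + C2*erfi(sqrt(2)*c/4)


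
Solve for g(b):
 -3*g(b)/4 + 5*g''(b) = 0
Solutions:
 g(b) = C1*exp(-sqrt(15)*b/10) + C2*exp(sqrt(15)*b/10)


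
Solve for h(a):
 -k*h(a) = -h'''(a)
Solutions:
 h(a) = C1*exp(a*k^(1/3)) + C2*exp(a*k^(1/3)*(-1 + sqrt(3)*I)/2) + C3*exp(-a*k^(1/3)*(1 + sqrt(3)*I)/2)


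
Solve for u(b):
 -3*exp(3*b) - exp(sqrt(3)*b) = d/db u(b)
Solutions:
 u(b) = C1 - exp(3*b) - sqrt(3)*exp(sqrt(3)*b)/3


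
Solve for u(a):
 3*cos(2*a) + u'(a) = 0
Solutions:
 u(a) = C1 - 3*sin(2*a)/2


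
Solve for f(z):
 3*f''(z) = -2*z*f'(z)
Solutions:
 f(z) = C1 + C2*erf(sqrt(3)*z/3)


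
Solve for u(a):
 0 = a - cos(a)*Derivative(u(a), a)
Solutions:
 u(a) = C1 + Integral(a/cos(a), a)


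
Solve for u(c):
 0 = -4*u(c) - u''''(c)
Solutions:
 u(c) = (C1*sin(c) + C2*cos(c))*exp(-c) + (C3*sin(c) + C4*cos(c))*exp(c)


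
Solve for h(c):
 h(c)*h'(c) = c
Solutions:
 h(c) = -sqrt(C1 + c^2)
 h(c) = sqrt(C1 + c^2)


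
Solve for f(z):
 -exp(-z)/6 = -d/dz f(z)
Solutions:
 f(z) = C1 - exp(-z)/6


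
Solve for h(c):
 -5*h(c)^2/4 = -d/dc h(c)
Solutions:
 h(c) = -4/(C1 + 5*c)


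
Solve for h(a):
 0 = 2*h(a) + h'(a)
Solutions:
 h(a) = C1*exp(-2*a)


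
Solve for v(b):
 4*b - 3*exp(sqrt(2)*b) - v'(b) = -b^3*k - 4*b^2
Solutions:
 v(b) = C1 + b^4*k/4 + 4*b^3/3 + 2*b^2 - 3*sqrt(2)*exp(sqrt(2)*b)/2


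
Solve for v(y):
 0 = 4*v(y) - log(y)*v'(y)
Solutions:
 v(y) = C1*exp(4*li(y))
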